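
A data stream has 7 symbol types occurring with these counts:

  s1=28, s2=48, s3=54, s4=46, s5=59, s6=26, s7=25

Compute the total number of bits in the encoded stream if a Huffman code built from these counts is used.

796

Build the Huffman tree bottom-up:
s7(25) + s6(26) → 51
s1(28) + s4(46) → 74
s2(48) + 51 → 99
s3(54) + s5(59) → 113
74 + 99 → 173
113 + 173 → 286
Total encoded bits = sum of merged weights = 51 + 74 + 99 + 113 + 173 + 286 = 796.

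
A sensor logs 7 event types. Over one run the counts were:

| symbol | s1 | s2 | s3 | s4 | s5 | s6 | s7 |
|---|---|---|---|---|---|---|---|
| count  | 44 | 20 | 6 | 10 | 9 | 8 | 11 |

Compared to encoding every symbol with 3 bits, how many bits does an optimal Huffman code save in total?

55

Fixed-length: 3 bits × 108 symbols = 324 bits.
Huffman merges:
s3(6) + s6(8) → 14
s5(9) + s4(10) → 19
s7(11) + 14 → 25
19 + s2(20) → 39
25 + 39 → 64
s1(44) + 64 → 108
Huffman total = 14 + 19 + 25 + 39 + 64 + 108 = 269 bits.
Saving = 324 − 269 = 55 bits.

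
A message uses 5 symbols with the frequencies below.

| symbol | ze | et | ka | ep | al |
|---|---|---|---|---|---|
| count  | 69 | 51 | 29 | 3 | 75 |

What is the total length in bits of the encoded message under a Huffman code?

486

Greedily combine the two least-frequent nodes:
ep(3) + ka(29) → 32
32 + et(51) → 83
ze(69) + al(75) → 144
83 + 144 → 227
Total encoded bits = sum of merged weights = 32 + 83 + 144 + 227 = 486.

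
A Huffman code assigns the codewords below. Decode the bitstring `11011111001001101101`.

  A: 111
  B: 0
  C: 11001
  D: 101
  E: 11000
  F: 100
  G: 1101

Read left to right; each codeword is recognised as soon as it completes (prefix code):
  1101→G | 111→A | 100→F | 100→F | 1101→G | 101→D
Decoded message: GAFFGD

GAFFGD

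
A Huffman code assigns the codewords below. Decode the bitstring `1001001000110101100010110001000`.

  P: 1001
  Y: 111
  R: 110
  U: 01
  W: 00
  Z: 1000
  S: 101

PWZRSZSZZ

Read left to right; each codeword is recognised as soon as it completes (prefix code):
  1001→P | 00→W | 1000→Z | 110→R | 101→S | 1000→Z | 101→S | 1000→Z | 1000→Z
Decoded message: PWZRSZSZZ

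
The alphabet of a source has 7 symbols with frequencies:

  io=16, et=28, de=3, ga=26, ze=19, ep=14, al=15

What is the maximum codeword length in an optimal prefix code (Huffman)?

4

Merge the two lowest-weight nodes at each step:
merge de(3) and ep(14): 17
merge al(15) and io(16): 31
merge 17 and ze(19): 36
merge ga(26) and et(28): 54
merge 31 and 36: 67
merge 54 and 67: 121
The first pair merged (de, ep) ends up deepest, at depth 4.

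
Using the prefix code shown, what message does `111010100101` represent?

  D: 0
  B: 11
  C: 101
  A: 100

BCDAC

Read left to right; each codeword is recognised as soon as it completes (prefix code):
  11→B | 101→C | 0→D | 100→A | 101→C
Decoded message: BCDAC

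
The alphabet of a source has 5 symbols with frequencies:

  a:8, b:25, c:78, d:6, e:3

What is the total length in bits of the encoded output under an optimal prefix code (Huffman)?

188

Merge the two smallest weights repeatedly:
merge e(3) and d(6): 9
merge a(8) and 9: 17
merge 17 and b(25): 42
merge 42 and c(78): 120
Total encoded bits = sum of merged weights = 9 + 17 + 42 + 120 = 188.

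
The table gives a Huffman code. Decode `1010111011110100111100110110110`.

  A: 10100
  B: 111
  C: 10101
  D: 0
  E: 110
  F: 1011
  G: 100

Read left to right; each codeword is recognised as soon as it completes (prefix code):
  10101→C | 110→E | 111→B | 10100→A | 111→B | 100→G | 110→E | 110→E | 110→E
Decoded message: CEBABGEEE

CEBABGEEE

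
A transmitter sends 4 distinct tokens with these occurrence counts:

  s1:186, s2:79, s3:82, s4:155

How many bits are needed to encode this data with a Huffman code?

Merge the two smallest weights repeatedly:
combine s2(79), s3(82) → 161
combine s4(155), 161 → 316
combine s1(186), 316 → 502
Total encoded bits = sum of merged weights = 161 + 316 + 502 = 979.

979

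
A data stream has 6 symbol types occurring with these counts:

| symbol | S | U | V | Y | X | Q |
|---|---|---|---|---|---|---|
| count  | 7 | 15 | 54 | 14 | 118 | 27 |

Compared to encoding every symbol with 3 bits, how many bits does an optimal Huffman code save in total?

Fixed-length: 3 bits × 235 symbols = 705 bits.
Huffman merges:
S(7) + Y(14) → 21
U(15) + 21 → 36
Q(27) + 36 → 63
V(54) + 63 → 117
117 + X(118) → 235
Huffman total = 21 + 36 + 63 + 117 + 235 = 472 bits.
Saving = 705 − 472 = 233 bits.

233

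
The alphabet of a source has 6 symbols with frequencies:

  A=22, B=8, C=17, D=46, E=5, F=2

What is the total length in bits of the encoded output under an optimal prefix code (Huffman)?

208

Build the Huffman tree bottom-up:
F(2) + E(5) → 7
7 + B(8) → 15
15 + C(17) → 32
A(22) + 32 → 54
D(46) + 54 → 100
Each symbol's bit-cost is frequency × depth; summing gives 208 bits (equivalently 7 + 15 + 32 + 54 + 100).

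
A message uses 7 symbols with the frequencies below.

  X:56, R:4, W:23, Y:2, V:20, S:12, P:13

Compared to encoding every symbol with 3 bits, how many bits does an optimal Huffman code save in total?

Fixed-length: 3 bits × 130 symbols = 390 bits.
Huffman merges:
combine Y(2), R(4) → 6
combine 6, S(12) → 18
combine P(13), 18 → 31
combine V(20), W(23) → 43
combine 31, 43 → 74
combine X(56), 74 → 130
Huffman total = 6 + 18 + 31 + 43 + 74 + 130 = 302 bits.
Saving = 390 − 302 = 88 bits.

88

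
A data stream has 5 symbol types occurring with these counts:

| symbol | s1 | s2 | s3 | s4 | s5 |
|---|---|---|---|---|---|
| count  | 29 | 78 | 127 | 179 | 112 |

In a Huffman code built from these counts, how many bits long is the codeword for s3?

2

Huffman merges, smallest pair first:
s1(29) + s2(78) → 107
107 + s5(112) → 219
s3(127) + s4(179) → 306
219 + 306 → 525
s3 sits 2 levels below the root, so its codeword is 2 bits.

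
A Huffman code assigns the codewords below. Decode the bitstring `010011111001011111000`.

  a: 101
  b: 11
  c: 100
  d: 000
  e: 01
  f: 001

Read left to right; each codeword is recognised as soon as it completes (prefix code):
  01→e | 001→f | 11→b | 11→b | 001→f | 01→e | 11→b | 11→b | 000→d
Decoded message: efbbfebbd

efbbfebbd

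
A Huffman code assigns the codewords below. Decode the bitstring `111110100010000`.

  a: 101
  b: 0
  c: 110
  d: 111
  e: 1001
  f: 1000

dcffb

Read left to right; each codeword is recognised as soon as it completes (prefix code):
  111→d | 110→c | 1000→f | 1000→f | 0→b
Decoded message: dcffb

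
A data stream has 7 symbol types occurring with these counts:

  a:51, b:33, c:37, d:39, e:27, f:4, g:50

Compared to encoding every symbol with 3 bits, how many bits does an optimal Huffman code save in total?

70

Fixed-length: 3 bits × 241 symbols = 723 bits.
Huffman merges:
combine f(4), e(27) → 31
combine 31, b(33) → 64
combine c(37), d(39) → 76
combine g(50), a(51) → 101
combine 64, 76 → 140
combine 101, 140 → 241
Huffman total = 31 + 64 + 76 + 101 + 140 + 241 = 653 bits.
Saving = 723 − 653 = 70 bits.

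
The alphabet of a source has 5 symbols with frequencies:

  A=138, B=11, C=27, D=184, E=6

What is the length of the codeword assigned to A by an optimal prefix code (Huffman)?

2

Build the tree from the bottom:
E(6) + B(11) → 17
17 + C(27) → 44
44 + A(138) → 182
182 + D(184) → 366
A sits 2 levels below the root, so its codeword is 2 bits.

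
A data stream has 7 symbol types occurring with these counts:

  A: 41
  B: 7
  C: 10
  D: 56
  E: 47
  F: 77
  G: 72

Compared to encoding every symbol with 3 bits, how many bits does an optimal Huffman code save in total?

132

Fixed-length: 3 bits × 310 symbols = 930 bits.
Huffman merges:
combine B(7), C(10) → 17
combine 17, A(41) → 58
combine E(47), D(56) → 103
combine 58, G(72) → 130
combine F(77), 103 → 180
combine 130, 180 → 310
Huffman total = 17 + 58 + 103 + 130 + 180 + 310 = 798 bits.
Saving = 930 − 798 = 132 bits.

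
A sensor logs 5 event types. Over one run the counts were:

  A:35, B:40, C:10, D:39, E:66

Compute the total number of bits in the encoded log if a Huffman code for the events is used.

425

Merge the two smallest weights repeatedly:
combine C(10), A(35) → 45
combine D(39), B(40) → 79
combine 45, E(66) → 111
combine 79, 111 → 190
The encoded length is the sum of every internal node's weight: 45 + 79 + 111 + 190 = 425 bits.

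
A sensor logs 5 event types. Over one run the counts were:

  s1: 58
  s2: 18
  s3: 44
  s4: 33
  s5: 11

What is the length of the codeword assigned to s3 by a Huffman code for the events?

Build the tree from the bottom:
s5(11) + s2(18) → 29
29 + s4(33) → 62
s3(44) + s1(58) → 102
62 + 102 → 164
s3 sits 2 levels below the root, so its codeword is 2 bits.

2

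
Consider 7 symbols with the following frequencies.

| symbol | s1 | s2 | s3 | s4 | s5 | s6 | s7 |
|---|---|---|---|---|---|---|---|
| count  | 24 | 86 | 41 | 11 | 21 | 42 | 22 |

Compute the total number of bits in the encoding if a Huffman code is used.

645

Build the Huffman tree bottom-up:
merge s4(11) and s5(21): 32
merge s7(22) and s1(24): 46
merge 32 and s3(41): 73
merge s6(42) and 46: 88
merge 73 and s2(86): 159
merge 88 and 159: 247
Each symbol's bit-cost is frequency × depth; summing gives 645 bits (equivalently 32 + 46 + 73 + 88 + 159 + 247).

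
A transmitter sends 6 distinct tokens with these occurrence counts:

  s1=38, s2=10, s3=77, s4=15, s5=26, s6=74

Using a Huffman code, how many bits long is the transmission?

556

Greedily combine the two least-frequent nodes:
combine s2(10), s4(15) → 25
combine 25, s5(26) → 51
combine s1(38), 51 → 89
combine s6(74), s3(77) → 151
combine 89, 151 → 240
Each symbol's bit-cost is frequency × depth; summing gives 556 bits (equivalently 25 + 51 + 89 + 151 + 240).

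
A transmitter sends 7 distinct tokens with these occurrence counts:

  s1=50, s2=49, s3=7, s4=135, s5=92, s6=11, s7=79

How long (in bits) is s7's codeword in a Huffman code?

Repeatedly merge the two smallest:
combine s3(7), s6(11) → 18
combine 18, s2(49) → 67
combine s1(50), 67 → 117
combine s7(79), s5(92) → 171
combine 117, s4(135) → 252
combine 171, 252 → 423
The subtree containing s7 is merged 2 times, so code length = 2.

2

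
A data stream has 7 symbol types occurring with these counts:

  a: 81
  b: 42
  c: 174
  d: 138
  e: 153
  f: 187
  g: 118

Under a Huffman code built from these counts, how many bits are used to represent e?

3

Repeatedly merge the two smallest:
b(42) + a(81) → 123
g(118) + 123 → 241
d(138) + e(153) → 291
c(174) + f(187) → 361
241 + 291 → 532
361 + 532 → 893
e's leaf is at depth 3, giving a 3-bit codeword.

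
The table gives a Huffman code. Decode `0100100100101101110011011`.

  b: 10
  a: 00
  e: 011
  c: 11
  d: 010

ddddcebee

Read left to right; each codeword is recognised as soon as it completes (prefix code):
  010→d | 010→d | 010→d | 010→d | 11→c | 011→e | 10→b | 011→e | 011→e
Decoded message: ddddcebee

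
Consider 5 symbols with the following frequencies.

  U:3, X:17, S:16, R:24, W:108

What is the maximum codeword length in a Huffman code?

Merge the two lowest-weight nodes at each step:
U(3) + S(16) → 19
X(17) + 19 → 36
R(24) + 36 → 60
60 + W(108) → 168
The rarest symbols sit at the bottom; the longest codeword is 4 bits.

4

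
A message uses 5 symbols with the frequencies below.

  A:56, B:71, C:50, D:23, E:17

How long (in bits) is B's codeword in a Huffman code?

2

Build the tree from the bottom:
combine E(17), D(23) → 40
combine 40, C(50) → 90
combine A(56), B(71) → 127
combine 90, 127 → 217
The subtree containing B is merged 2 times, so code length = 2.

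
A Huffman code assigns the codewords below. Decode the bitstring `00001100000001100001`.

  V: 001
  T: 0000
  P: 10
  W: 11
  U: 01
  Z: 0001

Read left to right; each codeword is recognised as soon as it completes (prefix code):
  0000→T | 11→W | 0000→T | 0001→Z | 10→P | 0001→Z
Decoded message: TWTZPZ

TWTZPZ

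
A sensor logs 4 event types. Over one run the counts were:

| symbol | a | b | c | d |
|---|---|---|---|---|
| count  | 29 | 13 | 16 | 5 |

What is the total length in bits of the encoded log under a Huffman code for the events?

Merge the two smallest weights repeatedly:
merge d(5) and b(13): 18
merge c(16) and 18: 34
merge a(29) and 34: 63
Total encoded bits = sum of merged weights = 18 + 34 + 63 = 115.

115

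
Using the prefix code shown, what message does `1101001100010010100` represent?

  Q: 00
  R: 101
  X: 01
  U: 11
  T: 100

Read left to right; each codeword is recognised as soon as it completes (prefix code):
  11→U | 01→X | 00→Q | 11→U | 00→Q | 01→X | 00→Q | 101→R | 00→Q
Decoded message: UXQUQXQRQ

UXQUQXQRQ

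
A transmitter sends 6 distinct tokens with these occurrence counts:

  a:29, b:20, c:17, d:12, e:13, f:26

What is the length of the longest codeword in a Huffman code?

3

Merge the two lowest-weight nodes at each step:
d(12) + e(13) → 25
c(17) + b(20) → 37
25 + f(26) → 51
a(29) + 37 → 66
51 + 66 → 117
Maximum depth reached is 3.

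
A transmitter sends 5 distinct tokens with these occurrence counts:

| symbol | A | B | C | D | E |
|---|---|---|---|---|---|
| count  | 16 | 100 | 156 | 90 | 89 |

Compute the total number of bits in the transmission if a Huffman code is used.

1007

Build the Huffman tree bottom-up:
A(16) + E(89) → 105
D(90) + B(100) → 190
105 + C(156) → 261
190 + 261 → 451
Total encoded bits = sum of merged weights = 105 + 190 + 261 + 451 = 1007.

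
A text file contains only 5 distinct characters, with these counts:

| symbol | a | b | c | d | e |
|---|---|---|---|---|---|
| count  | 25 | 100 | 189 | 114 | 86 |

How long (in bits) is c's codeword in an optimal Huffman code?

2

Huffman merges, smallest pair first:
combine a(25), e(86) → 111
combine b(100), 111 → 211
combine d(114), c(189) → 303
combine 211, 303 → 514
c sits 2 levels below the root, so its codeword is 2 bits.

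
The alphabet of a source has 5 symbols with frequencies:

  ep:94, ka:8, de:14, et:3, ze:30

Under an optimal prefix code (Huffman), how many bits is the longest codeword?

Merge the two lowest-weight nodes at each step:
combine et(3), ka(8) → 11
combine 11, de(14) → 25
combine 25, ze(30) → 55
combine 55, ep(94) → 149
The first pair merged (et, ka) ends up deepest, at depth 4.

4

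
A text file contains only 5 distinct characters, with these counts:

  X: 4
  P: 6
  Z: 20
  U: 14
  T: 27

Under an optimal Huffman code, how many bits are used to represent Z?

Repeatedly merge the two smallest:
combine X(4), P(6) → 10
combine 10, U(14) → 24
combine Z(20), 24 → 44
combine T(27), 44 → 71
The subtree containing Z is merged 2 times, so code length = 2.

2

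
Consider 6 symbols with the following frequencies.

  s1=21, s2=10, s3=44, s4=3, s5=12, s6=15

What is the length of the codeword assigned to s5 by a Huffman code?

3

Huffman merges, smallest pair first:
merge s4(3) and s2(10): 13
merge s5(12) and 13: 25
merge s6(15) and s1(21): 36
merge 25 and 36: 61
merge s3(44) and 61: 105
s5's leaf is at depth 3, giving a 3-bit codeword.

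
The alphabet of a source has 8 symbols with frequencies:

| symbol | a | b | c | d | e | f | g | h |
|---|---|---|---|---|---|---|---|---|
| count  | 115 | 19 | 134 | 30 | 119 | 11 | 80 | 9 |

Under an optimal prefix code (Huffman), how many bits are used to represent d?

Build the tree from the bottom:
combine h(9), f(11) → 20
combine b(19), 20 → 39
combine d(30), 39 → 69
combine 69, g(80) → 149
combine a(115), e(119) → 234
combine c(134), 149 → 283
combine 234, 283 → 517
d's leaf is at depth 4, giving a 4-bit codeword.

4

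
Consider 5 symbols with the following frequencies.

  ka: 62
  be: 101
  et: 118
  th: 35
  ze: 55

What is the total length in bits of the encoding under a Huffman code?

832

Merge the two smallest weights repeatedly:
th(35) + ze(55) → 90
ka(62) + 90 → 152
be(101) + et(118) → 219
152 + 219 → 371
Total encoded bits = sum of merged weights = 90 + 152 + 219 + 371 = 832.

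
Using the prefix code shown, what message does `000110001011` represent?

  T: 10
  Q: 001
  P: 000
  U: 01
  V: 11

PVPTV

Read left to right; each codeword is recognised as soon as it completes (prefix code):
  000→P | 11→V | 000→P | 10→T | 11→V
Decoded message: PVPTV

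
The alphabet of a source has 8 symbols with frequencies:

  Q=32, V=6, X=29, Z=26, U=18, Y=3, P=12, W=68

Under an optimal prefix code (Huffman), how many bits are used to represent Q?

2

Huffman merges, smallest pair first:
merge Y(3) and V(6): 9
merge 9 and P(12): 21
merge U(18) and 21: 39
merge Z(26) and X(29): 55
merge Q(32) and 39: 71
merge 55 and W(68): 123
merge 71 and 123: 194
Q's leaf is at depth 2, giving a 2-bit codeword.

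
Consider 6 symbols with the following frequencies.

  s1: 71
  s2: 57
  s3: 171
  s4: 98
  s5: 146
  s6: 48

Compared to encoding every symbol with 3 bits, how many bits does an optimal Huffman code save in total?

Fixed-length: 3 bits × 591 symbols = 1773 bits.
Huffman merges:
merge s6(48) and s2(57): 105
merge s1(71) and s4(98): 169
merge 105 and s5(146): 251
merge 169 and s3(171): 340
merge 251 and 340: 591
Huffman total = 105 + 169 + 251 + 340 + 591 = 1456 bits.
Saving = 1773 − 1456 = 317 bits.

317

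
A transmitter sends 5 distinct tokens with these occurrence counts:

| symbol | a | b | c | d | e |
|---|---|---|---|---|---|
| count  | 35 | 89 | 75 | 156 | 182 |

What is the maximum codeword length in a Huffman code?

Merge the two lowest-weight nodes at each step:
combine a(35), c(75) → 110
combine b(89), 110 → 199
combine d(156), e(182) → 338
combine 199, 338 → 537
Maximum depth reached is 3.

3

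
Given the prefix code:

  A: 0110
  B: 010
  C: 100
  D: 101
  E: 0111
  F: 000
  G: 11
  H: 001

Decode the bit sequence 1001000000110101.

CCFAD

Read left to right; each codeword is recognised as soon as it completes (prefix code):
  100→C | 100→C | 000→F | 0110→A | 101→D
Decoded message: CCFAD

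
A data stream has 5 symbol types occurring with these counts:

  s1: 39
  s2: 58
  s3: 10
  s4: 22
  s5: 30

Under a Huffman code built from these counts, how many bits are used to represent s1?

2

Huffman merges, smallest pair first:
merge s3(10) and s4(22): 32
merge s5(30) and 32: 62
merge s1(39) and s2(58): 97
merge 62 and 97: 159
The subtree containing s1 is merged 2 times, so code length = 2.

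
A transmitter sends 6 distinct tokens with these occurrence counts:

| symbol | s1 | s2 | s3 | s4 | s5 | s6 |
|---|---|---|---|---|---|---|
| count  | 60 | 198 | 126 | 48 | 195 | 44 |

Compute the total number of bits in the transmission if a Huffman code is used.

Greedily combine the two least-frequent nodes:
s6(44) + s4(48) → 92
s1(60) + 92 → 152
s3(126) + 152 → 278
s5(195) + s2(198) → 393
278 + 393 → 671
The encoded length is the sum of every internal node's weight: 92 + 152 + 278 + 393 + 671 = 1586 bits.

1586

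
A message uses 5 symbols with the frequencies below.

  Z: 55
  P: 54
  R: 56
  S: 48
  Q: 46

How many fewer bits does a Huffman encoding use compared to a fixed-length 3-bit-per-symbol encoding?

165

Fixed-length: 3 bits × 259 symbols = 777 bits.
Huffman merges:
combine Q(46), S(48) → 94
combine P(54), Z(55) → 109
combine R(56), 94 → 150
combine 109, 150 → 259
Huffman total = 94 + 109 + 150 + 259 = 612 bits.
Saving = 777 − 612 = 165 bits.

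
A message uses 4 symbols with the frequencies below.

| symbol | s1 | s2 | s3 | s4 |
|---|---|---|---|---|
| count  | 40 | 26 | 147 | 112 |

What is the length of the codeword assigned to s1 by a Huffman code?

3

Repeatedly merge the two smallest:
merge s2(26) and s1(40): 66
merge 66 and s4(112): 178
merge s3(147) and 178: 325
The subtree containing s1 is merged 3 times, so code length = 3.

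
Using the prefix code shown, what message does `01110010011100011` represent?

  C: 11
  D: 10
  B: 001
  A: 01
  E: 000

Read left to right; each codeword is recognised as soon as it completes (prefix code):
  01→A | 11→C | 001→B | 001→B | 11→C | 000→E | 11→C
Decoded message: ACBBCEC

ACBBCEC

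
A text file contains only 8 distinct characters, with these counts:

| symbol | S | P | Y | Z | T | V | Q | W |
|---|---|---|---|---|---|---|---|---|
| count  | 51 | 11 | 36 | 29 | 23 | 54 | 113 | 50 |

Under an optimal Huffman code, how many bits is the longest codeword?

4

Merge the two lowest-weight nodes at each step:
merge P(11) and T(23): 34
merge Z(29) and 34: 63
merge Y(36) and W(50): 86
merge S(51) and V(54): 105
merge 63 and 86: 149
merge 105 and Q(113): 218
merge 149 and 218: 367
The rarest symbols sit at the bottom; the longest codeword is 4 bits.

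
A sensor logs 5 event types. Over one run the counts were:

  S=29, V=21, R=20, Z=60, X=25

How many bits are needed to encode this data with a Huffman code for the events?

345

Greedily combine the two least-frequent nodes:
merge R(20) and V(21): 41
merge X(25) and S(29): 54
merge 41 and 54: 95
merge Z(60) and 95: 155
Total encoded bits = sum of merged weights = 41 + 54 + 95 + 155 = 345.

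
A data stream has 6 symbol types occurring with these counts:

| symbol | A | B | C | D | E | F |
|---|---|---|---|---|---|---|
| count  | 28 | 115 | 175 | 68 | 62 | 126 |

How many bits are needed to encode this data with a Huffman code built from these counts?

1396

Merge the two smallest weights repeatedly:
A(28) + E(62) → 90
D(68) + 90 → 158
B(115) + F(126) → 241
158 + C(175) → 333
241 + 333 → 574
Each symbol's bit-cost is frequency × depth; summing gives 1396 bits (equivalently 90 + 158 + 241 + 333 + 574).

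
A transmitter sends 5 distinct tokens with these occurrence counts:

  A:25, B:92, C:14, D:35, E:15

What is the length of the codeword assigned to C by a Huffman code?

Huffman merges, smallest pair first:
merge C(14) and E(15): 29
merge A(25) and 29: 54
merge D(35) and 54: 89
merge 89 and B(92): 181
C's leaf is at depth 4, giving a 4-bit codeword.

4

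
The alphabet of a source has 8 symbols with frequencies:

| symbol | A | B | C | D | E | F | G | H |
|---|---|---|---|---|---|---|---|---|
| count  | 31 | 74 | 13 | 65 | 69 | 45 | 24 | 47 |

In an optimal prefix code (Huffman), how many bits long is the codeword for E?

2

Huffman merges, smallest pair first:
combine C(13), G(24) → 37
combine A(31), 37 → 68
combine F(45), H(47) → 92
combine D(65), 68 → 133
combine E(69), B(74) → 143
combine 92, 133 → 225
combine 143, 225 → 368
E's leaf is at depth 2, giving a 2-bit codeword.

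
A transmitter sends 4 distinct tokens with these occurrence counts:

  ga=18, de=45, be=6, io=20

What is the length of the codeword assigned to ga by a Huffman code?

Build the tree from the bottom:
combine be(6), ga(18) → 24
combine io(20), 24 → 44
combine 44, de(45) → 89
ga's leaf is at depth 3, giving a 3-bit codeword.

3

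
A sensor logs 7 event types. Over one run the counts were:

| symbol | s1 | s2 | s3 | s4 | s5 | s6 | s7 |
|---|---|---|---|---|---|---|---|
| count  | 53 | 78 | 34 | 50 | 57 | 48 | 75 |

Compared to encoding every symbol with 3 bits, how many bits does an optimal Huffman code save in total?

78

Fixed-length: 3 bits × 395 symbols = 1185 bits.
Huffman merges:
combine s3(34), s6(48) → 82
combine s4(50), s1(53) → 103
combine s5(57), s7(75) → 132
combine s2(78), 82 → 160
combine 103, 132 → 235
combine 160, 235 → 395
Huffman total = 82 + 103 + 132 + 160 + 235 + 395 = 1107 bits.
Saving = 1185 − 1107 = 78 bits.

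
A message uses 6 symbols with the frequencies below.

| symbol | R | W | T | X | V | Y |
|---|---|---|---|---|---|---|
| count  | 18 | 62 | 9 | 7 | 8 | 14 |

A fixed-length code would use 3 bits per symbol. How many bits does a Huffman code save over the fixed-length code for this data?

Fixed-length: 3 bits × 118 symbols = 354 bits.
Huffman merges:
merge X(7) and V(8): 15
merge T(9) and Y(14): 23
merge 15 and R(18): 33
merge 23 and 33: 56
merge 56 and W(62): 118
Huffman total = 15 + 23 + 33 + 56 + 118 = 245 bits.
Saving = 354 − 245 = 109 bits.

109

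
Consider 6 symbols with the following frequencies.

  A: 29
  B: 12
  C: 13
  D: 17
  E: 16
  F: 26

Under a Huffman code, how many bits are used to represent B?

3

Build the tree from the bottom:
B(12) + C(13) → 25
E(16) + D(17) → 33
25 + F(26) → 51
A(29) + 33 → 62
51 + 62 → 113
The subtree containing B is merged 3 times, so code length = 3.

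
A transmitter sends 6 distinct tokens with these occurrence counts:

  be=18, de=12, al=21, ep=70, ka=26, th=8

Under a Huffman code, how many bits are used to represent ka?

3

Build the tree from the bottom:
combine th(8), de(12) → 20
combine be(18), 20 → 38
combine al(21), ka(26) → 47
combine 38, 47 → 85
combine ep(70), 85 → 155
The subtree containing ka is merged 3 times, so code length = 3.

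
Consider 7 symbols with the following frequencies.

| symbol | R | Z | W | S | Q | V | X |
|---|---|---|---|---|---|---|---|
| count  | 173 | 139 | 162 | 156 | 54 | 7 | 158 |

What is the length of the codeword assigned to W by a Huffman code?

Huffman merges, smallest pair first:
merge V(7) and Q(54): 61
merge 61 and Z(139): 200
merge S(156) and X(158): 314
merge W(162) and R(173): 335
merge 200 and 314: 514
merge 335 and 514: 849
The subtree containing W is merged 2 times, so code length = 2.

2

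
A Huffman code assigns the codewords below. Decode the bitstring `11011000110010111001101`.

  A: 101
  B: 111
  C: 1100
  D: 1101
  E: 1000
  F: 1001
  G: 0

DECACD

Read left to right; each codeword is recognised as soon as it completes (prefix code):
  1101→D | 1000→E | 1100→C | 101→A | 1100→C | 1101→D
Decoded message: DECACD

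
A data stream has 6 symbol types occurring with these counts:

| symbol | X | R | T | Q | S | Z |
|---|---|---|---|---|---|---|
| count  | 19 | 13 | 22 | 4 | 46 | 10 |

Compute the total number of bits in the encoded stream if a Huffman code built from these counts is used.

264

Merge the two smallest weights repeatedly:
Q(4) + Z(10) → 14
R(13) + 14 → 27
X(19) + T(22) → 41
27 + 41 → 68
S(46) + 68 → 114
Total encoded bits = sum of merged weights = 14 + 27 + 41 + 68 + 114 = 264.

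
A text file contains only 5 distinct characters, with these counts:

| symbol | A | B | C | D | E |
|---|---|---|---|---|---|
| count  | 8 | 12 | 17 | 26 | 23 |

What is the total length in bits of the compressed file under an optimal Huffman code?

Merge the two smallest weights repeatedly:
merge A(8) and B(12): 20
merge C(17) and 20: 37
merge E(23) and D(26): 49
merge 37 and 49: 86
Each symbol's bit-cost is frequency × depth; summing gives 192 bits (equivalently 20 + 37 + 49 + 86).

192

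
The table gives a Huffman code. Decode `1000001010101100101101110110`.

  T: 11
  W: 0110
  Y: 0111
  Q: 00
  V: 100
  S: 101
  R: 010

Read left to right; each codeword is recognised as soon as it completes (prefix code):
  100→V | 00→Q | 010→R | 101→S | 0110→W | 010→R | 11→T | 0111→Y | 0110→W
Decoded message: VQRSWRTYW

VQRSWRTYW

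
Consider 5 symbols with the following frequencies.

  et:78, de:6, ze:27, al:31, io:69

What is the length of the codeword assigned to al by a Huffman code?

Huffman merges, smallest pair first:
merge de(6) and ze(27): 33
merge al(31) and 33: 64
merge 64 and io(69): 133
merge et(78) and 133: 211
al's leaf is at depth 3, giving a 3-bit codeword.

3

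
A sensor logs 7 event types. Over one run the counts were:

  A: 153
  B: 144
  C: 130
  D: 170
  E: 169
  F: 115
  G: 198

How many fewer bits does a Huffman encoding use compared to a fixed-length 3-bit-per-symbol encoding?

198

Fixed-length: 3 bits × 1079 symbols = 3237 bits.
Huffman merges:
combine F(115), C(130) → 245
combine B(144), A(153) → 297
combine E(169), D(170) → 339
combine G(198), 245 → 443
combine 297, 339 → 636
combine 443, 636 → 1079
Huffman total = 245 + 297 + 339 + 443 + 636 + 1079 = 3039 bits.
Saving = 3237 − 3039 = 198 bits.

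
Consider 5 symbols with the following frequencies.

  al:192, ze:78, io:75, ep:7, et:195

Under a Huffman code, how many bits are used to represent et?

Huffman merges, smallest pair first:
ep(7) + io(75) → 82
ze(78) + 82 → 160
160 + al(192) → 352
et(195) + 352 → 547
et sits one level below the root: a 1-bit codeword.

1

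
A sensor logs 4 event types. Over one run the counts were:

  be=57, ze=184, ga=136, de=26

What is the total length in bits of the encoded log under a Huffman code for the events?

705

Build the Huffman tree bottom-up:
de(26) + be(57) → 83
83 + ga(136) → 219
ze(184) + 219 → 403
Total encoded bits = sum of merged weights = 83 + 219 + 403 = 705.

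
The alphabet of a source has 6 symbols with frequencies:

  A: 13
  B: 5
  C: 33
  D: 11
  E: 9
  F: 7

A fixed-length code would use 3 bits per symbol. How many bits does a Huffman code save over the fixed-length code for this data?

Fixed-length: 3 bits × 78 symbols = 234 bits.
Huffman merges:
merge B(5) and F(7): 12
merge E(9) and D(11): 20
merge 12 and A(13): 25
merge 20 and 25: 45
merge C(33) and 45: 78
Huffman total = 12 + 20 + 25 + 45 + 78 = 180 bits.
Saving = 234 − 180 = 54 bits.

54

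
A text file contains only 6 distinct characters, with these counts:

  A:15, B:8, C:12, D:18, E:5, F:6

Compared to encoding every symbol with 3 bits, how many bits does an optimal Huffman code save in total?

Fixed-length: 3 bits × 64 symbols = 192 bits.
Huffman merges:
merge E(5) and F(6): 11
merge B(8) and 11: 19
merge C(12) and A(15): 27
merge D(18) and 19: 37
merge 27 and 37: 64
Huffman total = 11 + 19 + 27 + 37 + 64 = 158 bits.
Saving = 192 − 158 = 34 bits.

34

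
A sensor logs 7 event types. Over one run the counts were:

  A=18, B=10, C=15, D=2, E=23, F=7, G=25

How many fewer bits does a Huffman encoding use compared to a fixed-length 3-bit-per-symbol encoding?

Fixed-length: 3 bits × 100 symbols = 300 bits.
Huffman merges:
combine D(2), F(7) → 9
combine 9, B(10) → 19
combine C(15), A(18) → 33
combine 19, E(23) → 42
combine G(25), 33 → 58
combine 42, 58 → 100
Huffman total = 9 + 19 + 33 + 42 + 58 + 100 = 261 bits.
Saving = 300 − 261 = 39 bits.

39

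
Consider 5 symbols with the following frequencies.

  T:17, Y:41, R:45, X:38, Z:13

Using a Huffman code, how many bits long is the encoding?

Build the Huffman tree bottom-up:
merge Z(13) and T(17): 30
merge 30 and X(38): 68
merge Y(41) and R(45): 86
merge 68 and 86: 154
Each symbol's bit-cost is frequency × depth; summing gives 338 bits (equivalently 30 + 68 + 86 + 154).

338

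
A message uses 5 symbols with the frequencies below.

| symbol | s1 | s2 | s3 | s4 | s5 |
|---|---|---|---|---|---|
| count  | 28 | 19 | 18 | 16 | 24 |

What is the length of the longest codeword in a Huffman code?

3

Merge the two lowest-weight nodes at each step:
merge s4(16) and s3(18): 34
merge s2(19) and s5(24): 43
merge s1(28) and 34: 62
merge 43 and 62: 105
The first pair merged (s4, s3) ends up deepest, at depth 3.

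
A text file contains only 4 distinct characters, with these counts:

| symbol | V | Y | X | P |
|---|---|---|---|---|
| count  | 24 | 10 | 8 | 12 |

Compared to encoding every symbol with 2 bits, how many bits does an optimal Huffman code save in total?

Fixed-length: 2 bits × 54 symbols = 108 bits.
Huffman merges:
combine X(8), Y(10) → 18
combine P(12), 18 → 30
combine V(24), 30 → 54
Huffman total = 18 + 30 + 54 = 102 bits.
Saving = 108 − 102 = 6 bits.

6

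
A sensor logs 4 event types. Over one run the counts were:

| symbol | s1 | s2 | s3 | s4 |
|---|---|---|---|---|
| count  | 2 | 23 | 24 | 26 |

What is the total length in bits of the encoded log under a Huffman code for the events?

149

Build the Huffman tree bottom-up:
merge s1(2) and s2(23): 25
merge s3(24) and 25: 49
merge s4(26) and 49: 75
Each symbol's bit-cost is frequency × depth; summing gives 149 bits (equivalently 25 + 49 + 75).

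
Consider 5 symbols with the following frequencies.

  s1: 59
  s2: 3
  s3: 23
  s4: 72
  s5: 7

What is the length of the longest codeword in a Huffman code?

4

Merge the two lowest-weight nodes at each step:
s2(3) + s5(7) → 10
10 + s3(23) → 33
33 + s1(59) → 92
s4(72) + 92 → 164
The first pair merged (s2, s5) ends up deepest, at depth 4.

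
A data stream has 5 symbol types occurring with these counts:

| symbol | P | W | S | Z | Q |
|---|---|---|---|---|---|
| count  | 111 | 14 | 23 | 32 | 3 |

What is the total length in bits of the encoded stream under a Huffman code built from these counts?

312

Build the Huffman tree bottom-up:
merge Q(3) and W(14): 17
merge 17 and S(23): 40
merge Z(32) and 40: 72
merge 72 and P(111): 183
Total encoded bits = sum of merged weights = 17 + 40 + 72 + 183 = 312.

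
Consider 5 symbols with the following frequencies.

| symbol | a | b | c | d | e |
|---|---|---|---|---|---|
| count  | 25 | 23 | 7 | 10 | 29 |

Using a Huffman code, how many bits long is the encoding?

205

Greedily combine the two least-frequent nodes:
c(7) + d(10) → 17
17 + b(23) → 40
a(25) + e(29) → 54
40 + 54 → 94
Total encoded bits = sum of merged weights = 17 + 40 + 54 + 94 = 205.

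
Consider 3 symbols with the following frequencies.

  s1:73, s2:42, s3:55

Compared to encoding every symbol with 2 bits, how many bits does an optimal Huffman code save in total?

Fixed-length: 2 bits × 170 symbols = 340 bits.
Huffman merges:
combine s2(42), s3(55) → 97
combine s1(73), 97 → 170
Huffman total = 97 + 170 = 267 bits.
Saving = 340 − 267 = 73 bits.

73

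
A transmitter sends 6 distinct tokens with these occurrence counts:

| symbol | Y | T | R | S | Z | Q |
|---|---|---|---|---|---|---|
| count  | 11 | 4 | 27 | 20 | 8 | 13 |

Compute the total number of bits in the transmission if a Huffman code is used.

201

Greedily combine the two least-frequent nodes:
T(4) + Z(8) → 12
Y(11) + 12 → 23
Q(13) + S(20) → 33
23 + R(27) → 50
33 + 50 → 83
Total encoded bits = sum of merged weights = 12 + 23 + 33 + 50 + 83 = 201.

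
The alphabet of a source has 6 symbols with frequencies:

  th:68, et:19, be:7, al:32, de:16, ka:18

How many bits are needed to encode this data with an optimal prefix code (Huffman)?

Merge the two smallest weights repeatedly:
combine be(7), de(16) → 23
combine ka(18), et(19) → 37
combine 23, al(32) → 55
combine 37, 55 → 92
combine th(68), 92 → 160
Each symbol's bit-cost is frequency × depth; summing gives 367 bits (equivalently 23 + 37 + 55 + 92 + 160).

367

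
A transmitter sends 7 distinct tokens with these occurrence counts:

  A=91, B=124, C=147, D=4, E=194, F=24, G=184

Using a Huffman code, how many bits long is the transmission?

Merge the two smallest weights repeatedly:
D(4) + F(24) → 28
28 + A(91) → 119
119 + B(124) → 243
C(147) + G(184) → 331
E(194) + 243 → 437
331 + 437 → 768
Total encoded bits = sum of merged weights = 28 + 119 + 243 + 331 + 437 + 768 = 1926.

1926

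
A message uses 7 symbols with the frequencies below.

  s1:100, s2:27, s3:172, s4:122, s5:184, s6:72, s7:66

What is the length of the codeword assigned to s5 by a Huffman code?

Huffman merges, smallest pair first:
s2(27) + s7(66) → 93
s6(72) + 93 → 165
s1(100) + s4(122) → 222
165 + s3(172) → 337
s5(184) + 222 → 406
337 + 406 → 743
s5 sits 2 levels below the root, so its codeword is 2 bits.

2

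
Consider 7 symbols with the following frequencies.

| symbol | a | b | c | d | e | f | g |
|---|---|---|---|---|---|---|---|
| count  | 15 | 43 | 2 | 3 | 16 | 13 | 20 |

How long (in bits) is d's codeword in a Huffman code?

Huffman merges, smallest pair first:
c(2) + d(3) → 5
5 + f(13) → 18
a(15) + e(16) → 31
18 + g(20) → 38
31 + 38 → 69
b(43) + 69 → 112
The subtree containing d is merged 5 times, so code length = 5.

5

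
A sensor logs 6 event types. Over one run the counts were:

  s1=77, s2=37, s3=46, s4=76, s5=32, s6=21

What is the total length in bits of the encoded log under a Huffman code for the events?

Greedily combine the two least-frequent nodes:
merge s6(21) and s5(32): 53
merge s2(37) and s3(46): 83
merge 53 and s4(76): 129
merge s1(77) and 83: 160
merge 129 and 160: 289
Each symbol's bit-cost is frequency × depth; summing gives 714 bits (equivalently 53 + 83 + 129 + 160 + 289).

714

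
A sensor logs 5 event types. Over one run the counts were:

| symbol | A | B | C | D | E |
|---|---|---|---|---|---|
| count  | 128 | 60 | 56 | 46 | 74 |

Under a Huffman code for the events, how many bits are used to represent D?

Huffman merges, smallest pair first:
combine D(46), C(56) → 102
combine B(60), E(74) → 134
combine 102, A(128) → 230
combine 134, 230 → 364
D sits 3 levels below the root, so its codeword is 3 bits.

3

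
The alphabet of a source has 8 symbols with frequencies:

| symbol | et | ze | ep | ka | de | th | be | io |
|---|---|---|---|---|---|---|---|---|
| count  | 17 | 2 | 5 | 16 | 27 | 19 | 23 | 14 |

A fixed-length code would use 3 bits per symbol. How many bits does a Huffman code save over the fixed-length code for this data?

Fixed-length: 3 bits × 123 symbols = 369 bits.
Huffman merges:
combine ze(2), ep(5) → 7
combine 7, io(14) → 21
combine ka(16), et(17) → 33
combine th(19), 21 → 40
combine be(23), de(27) → 50
combine 33, 40 → 73
combine 50, 73 → 123
Huffman total = 7 + 21 + 33 + 40 + 50 + 73 + 123 = 347 bits.
Saving = 369 − 347 = 22 bits.

22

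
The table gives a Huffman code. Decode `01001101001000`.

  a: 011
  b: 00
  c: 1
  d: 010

daddb

Read left to right; each codeword is recognised as soon as it completes (prefix code):
  010→d | 011→a | 010→d | 010→d | 00→b
Decoded message: daddb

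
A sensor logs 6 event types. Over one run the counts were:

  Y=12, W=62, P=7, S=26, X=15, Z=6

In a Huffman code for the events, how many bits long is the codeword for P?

Build the tree from the bottom:
merge Z(6) and P(7): 13
merge Y(12) and 13: 25
merge X(15) and 25: 40
merge S(26) and 40: 66
merge W(62) and 66: 128
The subtree containing P is merged 5 times, so code length = 5.

5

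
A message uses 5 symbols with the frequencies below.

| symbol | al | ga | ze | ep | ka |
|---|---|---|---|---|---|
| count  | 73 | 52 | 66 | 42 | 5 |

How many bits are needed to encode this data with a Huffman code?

Build the Huffman tree bottom-up:
merge ka(5) and ep(42): 47
merge 47 and ga(52): 99
merge ze(66) and al(73): 139
merge 99 and 139: 238
Each symbol's bit-cost is frequency × depth; summing gives 523 bits (equivalently 47 + 99 + 139 + 238).

523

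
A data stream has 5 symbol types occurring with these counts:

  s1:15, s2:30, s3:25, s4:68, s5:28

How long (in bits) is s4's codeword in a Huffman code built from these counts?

1

Huffman merges, smallest pair first:
s1(15) + s3(25) → 40
s5(28) + s2(30) → 58
40 + 58 → 98
s4(68) + 98 → 166
s4 is a child of the root — depth 1, so its codeword is a single bit.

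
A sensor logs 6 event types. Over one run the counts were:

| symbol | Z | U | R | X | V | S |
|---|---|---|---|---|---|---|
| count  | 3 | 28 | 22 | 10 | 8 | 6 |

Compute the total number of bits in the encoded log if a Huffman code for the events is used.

179

Build the Huffman tree bottom-up:
combine Z(3), S(6) → 9
combine V(8), 9 → 17
combine X(10), 17 → 27
combine R(22), 27 → 49
combine U(28), 49 → 77
The encoded length is the sum of every internal node's weight: 9 + 17 + 27 + 49 + 77 = 179 bits.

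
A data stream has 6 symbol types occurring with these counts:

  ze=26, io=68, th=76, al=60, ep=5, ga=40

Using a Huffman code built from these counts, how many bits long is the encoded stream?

Build the Huffman tree bottom-up:
combine ep(5), ze(26) → 31
combine 31, ga(40) → 71
combine al(60), io(68) → 128
combine 71, th(76) → 147
combine 128, 147 → 275
The encoded length is the sum of every internal node's weight: 31 + 71 + 128 + 147 + 275 = 652 bits.

652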